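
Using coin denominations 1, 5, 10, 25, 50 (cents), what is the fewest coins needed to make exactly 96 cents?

5

Greedy: take as many of the largest coin as possible, then repeat with the remainder.
96 − 1×50→46 − 1×25→21 − 2×10→1 − 1×1→0
Total coins = 1 + 1 + 2 + 1 = 5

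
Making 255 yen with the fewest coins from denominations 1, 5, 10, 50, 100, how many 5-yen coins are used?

1

255 = 2×100 + 1×50 + 1×5
Count of 5: 1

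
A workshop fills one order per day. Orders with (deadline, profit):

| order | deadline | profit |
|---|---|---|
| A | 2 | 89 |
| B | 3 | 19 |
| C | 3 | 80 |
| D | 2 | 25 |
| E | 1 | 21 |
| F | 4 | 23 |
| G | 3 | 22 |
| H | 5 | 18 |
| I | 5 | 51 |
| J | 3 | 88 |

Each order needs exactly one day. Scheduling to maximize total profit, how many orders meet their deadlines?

Sort by profit descending; place each in the latest free slot ≤ its deadline.
By profit: A(d2,89), J(d3,88), C(d3,80), I(d5,51), D(d2,25), F(d4,23), G(d3,22), E(d1,21), B(d3,19), H(d5,18)
A→slot 2; J→slot 3; C→slot 1; I→slot 5; D skipped; F→slot 4; G skipped; E skipped; B skipped; H skipped.
5 of 10 scheduled.

5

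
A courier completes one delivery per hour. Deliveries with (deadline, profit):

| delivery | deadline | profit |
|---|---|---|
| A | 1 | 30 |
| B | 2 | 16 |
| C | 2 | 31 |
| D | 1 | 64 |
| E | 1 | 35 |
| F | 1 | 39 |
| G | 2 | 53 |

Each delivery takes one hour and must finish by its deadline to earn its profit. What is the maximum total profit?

117

Take jobs in profit order; each goes to the latest open slot no later than its deadline.
Profit order: D=64 G=53 F=39 E=35 C=31 A=30 B=16
Assign: D→slot 1, G→slot 2, F skipped, E skipped, C skipped, A skipped, B skipped.
Slots: [1:D] [2:G]
Profit = 64 + 53 = 117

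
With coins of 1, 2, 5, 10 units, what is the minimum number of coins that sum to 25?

25 − 2×10→5 − 1×5→0
Total coins = 2 + 1 = 3

3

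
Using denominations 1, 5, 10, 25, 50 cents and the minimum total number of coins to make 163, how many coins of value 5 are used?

163 − 3×50→13 − 1×10→3 − 3×1→0
Count of 5: 0

0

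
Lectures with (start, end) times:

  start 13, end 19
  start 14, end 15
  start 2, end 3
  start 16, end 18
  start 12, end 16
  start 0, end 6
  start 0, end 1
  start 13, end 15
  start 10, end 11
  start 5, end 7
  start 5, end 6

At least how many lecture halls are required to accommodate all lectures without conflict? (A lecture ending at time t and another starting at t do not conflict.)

4

Count concurrent intervals with a sweep; the peak is the room count.
starts: [0, 0, 2, 5, 5, 10, 12, 13, 13, 14, 16]
ends:   [1, 3, 6, 6, 7, 11, 15, 15, 16, 18, 19]
s0→1 s0→2 e1→1 s2→2 e3→1 s5→2 s5→3 e6→2 e6→1 e7→0 s10→1 e11→0 s12→1 s13→2 s13→3 s14→4  — peak 4.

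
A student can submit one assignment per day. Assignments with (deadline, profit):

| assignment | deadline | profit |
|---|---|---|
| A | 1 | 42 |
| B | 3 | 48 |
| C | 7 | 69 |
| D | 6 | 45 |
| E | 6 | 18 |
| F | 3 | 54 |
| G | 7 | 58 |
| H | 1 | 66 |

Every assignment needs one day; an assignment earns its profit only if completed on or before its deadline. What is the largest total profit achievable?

Sort by profit descending; place each in the latest free slot ≤ its deadline.
By profit: C(d7,69), H(d1,66), G(d7,58), F(d3,54), B(d3,48), D(d6,45), A(d1,42), E(d6,18)
C→slot 7; H→slot 1; G→slot 6; F→slot 3; B→slot 2; D→slot 5; A skipped; E→slot 4.
Profit = 66 + 48 + 54 + 18 + 45 + 58 + 69 = 358

358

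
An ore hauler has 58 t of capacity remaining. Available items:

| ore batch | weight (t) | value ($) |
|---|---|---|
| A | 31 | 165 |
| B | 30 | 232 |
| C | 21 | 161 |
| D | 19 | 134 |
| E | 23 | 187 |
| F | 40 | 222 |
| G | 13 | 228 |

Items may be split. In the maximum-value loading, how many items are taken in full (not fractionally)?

2

Ratios (sorted): G 17.54, E 8.13, B 7.73, C 7.67, D 7.05, F 5.55, A 5.32
take G (13 @ 228); take E (23 @ 187); take 22/30 of B → 170.13. Capacity used 58/58.
2 item(s) taken whole; one partial (take 22/30 of B).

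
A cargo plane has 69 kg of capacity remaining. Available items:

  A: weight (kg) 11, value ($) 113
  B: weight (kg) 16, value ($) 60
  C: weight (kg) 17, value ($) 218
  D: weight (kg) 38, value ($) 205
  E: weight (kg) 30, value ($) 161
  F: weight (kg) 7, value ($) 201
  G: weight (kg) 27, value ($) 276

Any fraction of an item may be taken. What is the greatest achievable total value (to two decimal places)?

Ratios (sorted): F 28.71, C 12.82, A 10.27, G 10.22, D 5.39, E 5.37, B 3.75
take F (7 @ 201); take C (17 @ 218); take A (11 @ 113); take G (27 @ 276); take 7/38 of D → 37.76. Capacity used 69/69.
Total value = 845.76

845.76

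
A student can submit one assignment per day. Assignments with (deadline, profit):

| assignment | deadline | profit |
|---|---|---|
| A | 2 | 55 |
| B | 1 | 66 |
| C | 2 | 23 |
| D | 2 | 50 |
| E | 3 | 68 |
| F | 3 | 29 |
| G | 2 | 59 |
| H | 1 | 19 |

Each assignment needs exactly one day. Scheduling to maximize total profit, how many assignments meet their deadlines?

Sort by profit descending; place each in the latest free slot ≤ its deadline.
Profit order: E=68 B=66 G=59 A=55 D=50 F=29 C=23 H=19
Assign: E→slot 3, B→slot 1, G→slot 2, A skipped, D skipped, F skipped, C skipped, H skipped.
Slots: [1:B] [2:G] [3:E]
3 of 8 scheduled.

3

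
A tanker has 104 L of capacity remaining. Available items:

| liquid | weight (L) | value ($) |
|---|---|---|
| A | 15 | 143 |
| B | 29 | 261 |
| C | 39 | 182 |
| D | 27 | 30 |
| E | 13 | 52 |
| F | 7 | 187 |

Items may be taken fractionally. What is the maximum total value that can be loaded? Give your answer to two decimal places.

826.11

Greedy by value/weight ratio, highest first.
Order: F (187/7=26.71) > A (143/15=9.53) > B (261/29=9.00) > C (182/39=4.67) > E (52/13=4.00) > D (30/27=1.11)
Fill: take F (7 @ 187) → take A (15 @ 143) → take B (29 @ 261) → take C (39 @ 182) → take E (13 @ 52) → take 1/27 of D → 1.11; 104/104 used.
Total value = 826.11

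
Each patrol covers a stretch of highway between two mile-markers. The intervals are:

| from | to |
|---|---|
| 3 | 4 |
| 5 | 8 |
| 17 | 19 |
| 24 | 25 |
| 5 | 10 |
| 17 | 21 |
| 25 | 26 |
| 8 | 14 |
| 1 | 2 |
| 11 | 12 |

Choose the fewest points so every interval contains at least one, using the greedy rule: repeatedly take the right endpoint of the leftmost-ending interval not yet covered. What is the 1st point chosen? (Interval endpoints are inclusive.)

By right end: [1,2]  [3,4]  [5,8]  [5,10]  [11,12]  [8,14]  [17,19]  [17,21]  [24,25]  [25,26]
[1,2] uncovered → point at 2; [3,4] uncovered → point at 4; [5,8] uncovered → point at 8; [11,12] uncovered → point at 12; [17,19] uncovered → point at 19; [24,25] uncovered → point at 25.
Points: 2, 4, 8, 12, 19, 25 (6 total).

2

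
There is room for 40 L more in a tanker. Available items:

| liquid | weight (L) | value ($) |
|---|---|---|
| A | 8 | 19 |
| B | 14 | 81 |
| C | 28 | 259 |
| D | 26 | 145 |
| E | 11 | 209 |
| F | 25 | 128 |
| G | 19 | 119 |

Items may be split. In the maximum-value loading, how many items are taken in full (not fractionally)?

Order: E (209/11=19.00) > C (259/28=9.25) > G (119/19=6.26) > B (81/14=5.79) > D (145/26=5.58) > F (128/25=5.12) > A (19/8=2.38)
Fill: take E (11 @ 209) → take C (28 @ 259) → take 1/19 of G → 6.26; 40/40 used.
2 item(s) taken whole; one partial (take 1/19 of G).

2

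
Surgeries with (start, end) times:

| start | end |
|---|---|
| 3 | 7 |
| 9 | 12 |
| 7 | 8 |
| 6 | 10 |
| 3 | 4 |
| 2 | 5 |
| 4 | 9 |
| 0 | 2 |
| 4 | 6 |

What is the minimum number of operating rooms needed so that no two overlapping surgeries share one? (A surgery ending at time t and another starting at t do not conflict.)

4

starts: [0, 2, 3, 3, 4, 4, 6, 7, 9]
ends:   [2, 4, 5, 6, 7, 8, 9, 10, 12]
s0→1 e2→0 s2→1 s3→2 s3→3 e4→2 s4→3 s4→4  — peak 4.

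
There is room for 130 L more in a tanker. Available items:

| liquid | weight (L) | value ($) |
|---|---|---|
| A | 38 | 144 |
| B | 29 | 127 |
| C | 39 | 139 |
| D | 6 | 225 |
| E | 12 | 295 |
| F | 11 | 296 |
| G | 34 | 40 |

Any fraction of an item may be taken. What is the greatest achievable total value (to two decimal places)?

1208.18

Order: D (225/6=37.50) > F (296/11=26.91) > E (295/12=24.58) > B (127/29=4.38) > A (144/38=3.79) > C (139/39=3.56) > G (40/34=1.18)
Fill: take D (6 @ 225) → take F (11 @ 296) → take E (12 @ 295) → take B (29 @ 127) → take A (38 @ 144) → take 34/39 of C → 121.18; 130/130 used.
Total value = 1208.18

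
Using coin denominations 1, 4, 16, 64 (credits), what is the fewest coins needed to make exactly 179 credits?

8

Greedy: take as many of the largest coin as possible, then repeat with the remainder.
179 = 2×64 + 3×16 + 3×1
Total coins = 2 + 3 + 3 = 8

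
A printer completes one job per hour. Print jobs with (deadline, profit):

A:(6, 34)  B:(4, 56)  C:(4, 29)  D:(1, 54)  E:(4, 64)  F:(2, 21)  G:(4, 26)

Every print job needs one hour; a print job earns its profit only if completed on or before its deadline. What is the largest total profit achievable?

Take jobs in profit order; each goes to the latest open slot no later than its deadline.
Profit order: E=64 B=56 D=54 A=34 C=29 G=26 F=21
Assign: E→slot 4, B→slot 3, D→slot 1, A→slot 6, C→slot 2, G skipped, F skipped.
Slots: [1:D] [2:C] [3:B] [4:E] [6:A]
Profit = 54 + 29 + 56 + 64 + 34 = 237

237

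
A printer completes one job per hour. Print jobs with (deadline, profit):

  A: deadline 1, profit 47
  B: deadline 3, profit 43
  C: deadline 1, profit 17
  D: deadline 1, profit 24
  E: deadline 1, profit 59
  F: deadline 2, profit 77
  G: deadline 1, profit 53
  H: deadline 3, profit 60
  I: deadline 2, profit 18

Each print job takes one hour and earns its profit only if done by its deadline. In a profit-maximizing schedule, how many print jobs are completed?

3

Profit order: F=77 H=60 E=59 G=53 A=47 B=43 D=24 I=18 C=17
Assign: F→slot 2, H→slot 3, E→slot 1, G skipped, A skipped, B skipped, D skipped, I skipped, C skipped.
Slots: [1:E] [2:F] [3:H]
3 of 9 scheduled.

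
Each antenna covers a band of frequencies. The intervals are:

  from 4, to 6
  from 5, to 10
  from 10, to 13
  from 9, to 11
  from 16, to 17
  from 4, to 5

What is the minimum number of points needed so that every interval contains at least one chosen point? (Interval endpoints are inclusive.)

Sort by right endpoint; whenever an interval is uncovered, place a point at its right end.
Sorted: [4,5] [4,6] [5,10] [9,11] [10,13] [16,17]
{[4,5],[4,6],[5,10]} hit by 5; {[9,11],[10,13]} hit by 11; {[16,17]} hit by 17.
Points: 5, 11, 17 (3 total).

3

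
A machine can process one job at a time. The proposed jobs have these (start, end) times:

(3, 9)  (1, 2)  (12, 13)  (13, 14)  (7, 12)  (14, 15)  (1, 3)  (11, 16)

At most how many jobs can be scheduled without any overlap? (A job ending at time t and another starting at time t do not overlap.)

Greedy by earliest finish: after sorting by end time, pick each interval compatible with the last pick.
Sorted by end: (1,2)  (1,3)  (3,9)  (7,12)  (12,13)  (13,14)  (14,15)  (11,16)
take (1,2); skip (1,3); take (3,9); take (12,13); take (13,14); take (14,15); skip (11,16).
Selected 5 jobs.

5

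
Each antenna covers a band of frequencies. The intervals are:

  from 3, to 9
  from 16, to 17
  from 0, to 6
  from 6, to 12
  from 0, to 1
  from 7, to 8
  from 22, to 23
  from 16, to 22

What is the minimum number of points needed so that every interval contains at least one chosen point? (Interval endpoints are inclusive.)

4

Process intervals by earliest right end; each time one isn't hit yet, stab at its right endpoint.
By right end: [0,1]  [0,6]  [7,8]  [3,9]  [6,12]  [16,17]  [16,22]  [22,23]
[0,1] uncovered → point at 1; [7,8] uncovered → point at 8; [16,17] uncovered → point at 17; [22,23] uncovered → point at 23.
Points: 1, 8, 17, 23 (4 total).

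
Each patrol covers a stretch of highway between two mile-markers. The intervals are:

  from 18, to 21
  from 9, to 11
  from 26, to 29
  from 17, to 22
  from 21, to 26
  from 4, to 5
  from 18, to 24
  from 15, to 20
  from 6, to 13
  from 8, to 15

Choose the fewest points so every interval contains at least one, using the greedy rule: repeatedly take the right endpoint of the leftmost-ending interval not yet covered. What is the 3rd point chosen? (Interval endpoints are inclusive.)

Process intervals by earliest right end; each time one isn't hit yet, stab at its right endpoint.
Sorted: [4,5] [9,11] [6,13] [8,15] [15,20] [18,21] [17,22] [18,24] [21,26] [26,29]
{[4,5]} hit by 5; {[9,11],[6,13],[8,15]} hit by 11; {[15,20],[18,21],[17,22],[18,24]} hit by 20; {[21,26],[26,29]} hit by 26.
Points: 5, 11, 20, 26 (4 total).

20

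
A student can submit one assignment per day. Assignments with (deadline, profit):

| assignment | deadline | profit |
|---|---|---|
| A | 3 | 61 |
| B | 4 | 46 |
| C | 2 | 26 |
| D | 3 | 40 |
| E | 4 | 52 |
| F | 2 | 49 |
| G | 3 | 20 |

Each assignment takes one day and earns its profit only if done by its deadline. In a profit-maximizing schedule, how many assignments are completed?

4

By profit: A(d3,61), E(d4,52), F(d2,49), B(d4,46), D(d3,40), C(d2,26), G(d3,20)
A→slot 3; E→slot 4; F→slot 2; B→slot 1; D skipped; C skipped; G skipped.
4 of 7 scheduled.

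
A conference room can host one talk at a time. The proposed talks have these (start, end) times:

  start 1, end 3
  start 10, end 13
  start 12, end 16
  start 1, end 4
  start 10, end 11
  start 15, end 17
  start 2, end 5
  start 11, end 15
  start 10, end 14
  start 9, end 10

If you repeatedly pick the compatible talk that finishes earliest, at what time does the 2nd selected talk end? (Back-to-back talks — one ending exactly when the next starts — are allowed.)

By end time: (1,3), (1,4), (2,5), (9,10), (10,11), (10,13), (10,14), (11,15), (12,16), (15,17).
Pick (1,3); next start ≥ 3 → (9,10); next start ≥ 10 → (10,11); next start ≥ 11 → (11,15); next start ≥ 15 → (15,17).
Selected: (1,3) (9,10) (10,11) (11,15) (15,17)

10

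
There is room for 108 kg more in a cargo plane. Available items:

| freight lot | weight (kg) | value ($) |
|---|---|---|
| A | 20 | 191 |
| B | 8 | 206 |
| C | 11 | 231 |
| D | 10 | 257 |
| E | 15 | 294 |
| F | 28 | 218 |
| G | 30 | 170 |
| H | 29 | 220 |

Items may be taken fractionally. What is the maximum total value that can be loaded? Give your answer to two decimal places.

Sort by value per unit weight and fill in that order.
Order: B (206/8=25.75) > D (257/10=25.70) > C (231/11=21.00) > E (294/15=19.60) > A (191/20=9.55) > F (218/28=7.79) > H (220/29=7.59) > G (170/30=5.67)
Fill: take B (8 @ 206) → take D (10 @ 257) → take C (11 @ 231) → take E (15 @ 294) → take A (20 @ 191) → take F (28 @ 218) → take 16/29 of H → 121.38; 108/108 used.
Total value = 1518.38

1518.38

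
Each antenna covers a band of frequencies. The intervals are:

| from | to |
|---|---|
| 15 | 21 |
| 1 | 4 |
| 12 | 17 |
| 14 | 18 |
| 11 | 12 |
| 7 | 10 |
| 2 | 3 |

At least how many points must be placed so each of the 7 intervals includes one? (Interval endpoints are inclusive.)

Sort by right endpoint; whenever an interval is uncovered, place a point at its right end.
By right end: [2,3]  [1,4]  [7,10]  [11,12]  [12,17]  [14,18]  [15,21]
[2,3] uncovered → point at 3; [7,10] uncovered → point at 10; [11,12] uncovered → point at 12; [14,18] uncovered → point at 18.
Points: 3, 10, 12, 18 (4 total).

4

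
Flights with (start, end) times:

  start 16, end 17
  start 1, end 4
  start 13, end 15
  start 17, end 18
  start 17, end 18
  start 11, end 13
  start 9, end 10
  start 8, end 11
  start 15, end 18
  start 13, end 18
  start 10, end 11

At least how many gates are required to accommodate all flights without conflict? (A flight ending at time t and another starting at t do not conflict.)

starts: [1, 8, 9, 10, 11, 13, 13, 15, 16, 17, 17]
ends:   [4, 10, 11, 11, 13, 15, 17, 18, 18, 18, 18]
s1→1 e4→0 s8→1 s9→2 e10→1 s10→2 e11→1 e11→0 s11→1 e13→0 s13→1 s13→2 e15→1 s15→2 s16→3 e17→2 s17→3 s17→4  — peak 4.

4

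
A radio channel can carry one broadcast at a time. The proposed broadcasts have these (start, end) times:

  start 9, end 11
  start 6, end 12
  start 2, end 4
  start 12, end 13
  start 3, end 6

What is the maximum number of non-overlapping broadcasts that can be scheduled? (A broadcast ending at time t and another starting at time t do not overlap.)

Order by finish time; keep every interval that doesn't clash with the previous kept one.
By end time: (2,4), (3,6), (9,11), (6,12), (12,13).
Pick (2,4); next start ≥ 4 → (9,11); next start ≥ 11 → (12,13).
Selected 3 broadcasts.

3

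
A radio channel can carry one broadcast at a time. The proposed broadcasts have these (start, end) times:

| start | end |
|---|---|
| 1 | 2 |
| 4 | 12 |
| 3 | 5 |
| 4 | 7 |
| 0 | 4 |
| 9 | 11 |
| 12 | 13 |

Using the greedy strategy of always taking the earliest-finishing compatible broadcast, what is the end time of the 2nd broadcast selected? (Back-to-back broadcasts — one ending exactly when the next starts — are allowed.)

5

Order by finish time; keep every interval that doesn't clash with the previous kept one.
By end time: (1,2), (0,4), (3,5), (4,7), (9,11), (4,12), (12,13).
Pick (1,2); next start ≥ 2 → (3,5); next start ≥ 5 → (9,11); next start ≥ 11 → (12,13).
Selected: (1,2) (3,5) (9,11) (12,13)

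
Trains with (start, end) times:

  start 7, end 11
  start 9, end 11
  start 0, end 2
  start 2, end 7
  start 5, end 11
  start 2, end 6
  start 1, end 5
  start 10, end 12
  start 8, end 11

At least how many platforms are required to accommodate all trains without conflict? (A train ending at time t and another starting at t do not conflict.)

5

starts: [0, 1, 2, 2, 5, 7, 8, 9, 10]
ends:   [2, 5, 6, 7, 11, 11, 11, 11, 12]
s0→1 s1→2 e2→1 s2→2 s2→3 e5→2 s5→3 e6→2 e7→1 s7→2 s8→3 s9→4 s10→5  — peak 5.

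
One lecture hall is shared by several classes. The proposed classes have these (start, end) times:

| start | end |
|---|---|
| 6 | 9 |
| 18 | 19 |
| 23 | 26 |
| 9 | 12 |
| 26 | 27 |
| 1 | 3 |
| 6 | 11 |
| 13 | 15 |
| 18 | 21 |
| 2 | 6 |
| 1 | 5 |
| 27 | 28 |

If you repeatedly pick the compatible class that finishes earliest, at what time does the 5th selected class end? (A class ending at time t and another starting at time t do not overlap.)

19

By end time: (1,3), (1,5), (2,6), (6,9), (6,11), (9,12), (13,15), (18,19), (18,21), (23,26), (26,27), (27,28).
Pick (1,3); next start ≥ 3 → (6,9); next start ≥ 9 → (9,12); next start ≥ 12 → (13,15); next start ≥ 15 → (18,19); next start ≥ 19 → (23,26); next start ≥ 26 → (26,27); next start ≥ 27 → (27,28).
Selected: (1,3) (6,9) (9,12) (13,15) (18,19) (23,26) (26,27) (27,28)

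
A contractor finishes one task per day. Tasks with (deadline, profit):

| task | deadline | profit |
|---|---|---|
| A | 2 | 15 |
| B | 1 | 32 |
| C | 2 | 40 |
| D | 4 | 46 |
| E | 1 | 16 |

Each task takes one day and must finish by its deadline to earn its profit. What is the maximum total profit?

118

Profit order: D=46 C=40 B=32 E=16 A=15
Assign: D→slot 4, C→slot 2, B→slot 1, E skipped, A skipped.
Slots: [1:B] [2:C] [4:D]
Profit = 32 + 40 + 46 = 118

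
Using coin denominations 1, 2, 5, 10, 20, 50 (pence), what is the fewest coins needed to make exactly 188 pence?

Greedy: take as many of the largest coin as possible, then repeat with the remainder.
188 = 3×50 + 1×20 + 1×10 + 1×5 + 1×2 + 1×1
Total coins = 3 + 1 + 1 + 1 + 1 + 1 = 8

8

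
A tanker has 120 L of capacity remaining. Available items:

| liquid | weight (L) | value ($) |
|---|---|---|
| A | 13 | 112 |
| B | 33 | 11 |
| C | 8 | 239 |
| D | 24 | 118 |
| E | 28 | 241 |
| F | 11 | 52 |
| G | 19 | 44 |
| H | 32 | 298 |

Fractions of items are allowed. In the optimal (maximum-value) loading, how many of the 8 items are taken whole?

6

Sort by value per unit weight and fill in that order.
Ratios (sorted): C 29.88, H 9.31, A 8.62, E 8.61, D 4.92, F 4.73, G 2.32, B 0.33
take C (8 @ 239); take H (32 @ 298); take A (13 @ 112); take E (28 @ 241); take D (24 @ 118); take F (11 @ 52); take 4/19 of G → 9.26. Capacity used 120/120.
6 item(s) taken whole; one partial (take 4/19 of G).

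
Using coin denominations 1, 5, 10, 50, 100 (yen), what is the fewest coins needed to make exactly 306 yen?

306 = 3×100 + 1×5 + 1×1
Total coins = 3 + 1 + 1 = 5

5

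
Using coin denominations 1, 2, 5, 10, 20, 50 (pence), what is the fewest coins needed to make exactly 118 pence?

118 = 2×50 + 1×10 + 1×5 + 1×2 + 1×1
Total coins = 2 + 1 + 1 + 1 + 1 = 6

6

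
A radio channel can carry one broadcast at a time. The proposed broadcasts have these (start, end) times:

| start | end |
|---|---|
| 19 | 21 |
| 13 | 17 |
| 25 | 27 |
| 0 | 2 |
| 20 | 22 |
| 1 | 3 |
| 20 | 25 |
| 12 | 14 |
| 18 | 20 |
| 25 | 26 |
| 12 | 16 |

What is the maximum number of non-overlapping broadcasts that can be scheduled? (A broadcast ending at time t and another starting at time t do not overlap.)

5

By end time: (0,2), (1,3), (12,14), (12,16), (13,17), (18,20), (19,21), (20,22), (20,25), (25,26), (25,27).
Pick (0,2); next start ≥ 2 → (12,14); next start ≥ 14 → (18,20); next start ≥ 20 → (20,22); next start ≥ 22 → (25,26).
Selected 5 broadcasts.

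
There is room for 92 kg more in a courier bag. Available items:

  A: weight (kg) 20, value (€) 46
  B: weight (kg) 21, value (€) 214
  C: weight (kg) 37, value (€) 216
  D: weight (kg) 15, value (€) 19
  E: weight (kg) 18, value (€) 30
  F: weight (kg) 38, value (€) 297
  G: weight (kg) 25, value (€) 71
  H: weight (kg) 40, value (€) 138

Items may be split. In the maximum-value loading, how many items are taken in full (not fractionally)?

2

Ratios (sorted): B 10.19, F 7.82, C 5.84, H 3.45, G 2.84, A 2.30, E 1.67, D 1.27
take B (21 @ 214); take F (38 @ 297); take 33/37 of C → 192.65. Capacity used 92/92.
2 item(s) taken whole; one partial (take 33/37 of C).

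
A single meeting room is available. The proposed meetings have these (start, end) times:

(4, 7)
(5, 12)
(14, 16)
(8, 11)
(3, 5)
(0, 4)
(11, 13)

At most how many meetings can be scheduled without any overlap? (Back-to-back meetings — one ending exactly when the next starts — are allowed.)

5

Order by finish time; keep every interval that doesn't clash with the previous kept one.
Sorted by end: (0,4)  (3,5)  (4,7)  (8,11)  (5,12)  (11,13)  (14,16)
take (0,4); take (4,7); take (8,11); take (11,13); take (14,16).
Selected 5 meetings.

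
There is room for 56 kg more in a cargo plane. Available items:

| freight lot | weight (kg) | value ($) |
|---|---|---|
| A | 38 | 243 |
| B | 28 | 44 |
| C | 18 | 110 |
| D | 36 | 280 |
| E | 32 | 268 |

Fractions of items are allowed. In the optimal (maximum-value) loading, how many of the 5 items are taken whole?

1

Ratios (sorted): E 8.38, D 7.78, A 6.39, C 6.11, B 1.57
take E (32 @ 268); take 24/36 of D → 186.67. Capacity used 56/56.
1 item(s) taken whole; one partial (take 24/36 of D).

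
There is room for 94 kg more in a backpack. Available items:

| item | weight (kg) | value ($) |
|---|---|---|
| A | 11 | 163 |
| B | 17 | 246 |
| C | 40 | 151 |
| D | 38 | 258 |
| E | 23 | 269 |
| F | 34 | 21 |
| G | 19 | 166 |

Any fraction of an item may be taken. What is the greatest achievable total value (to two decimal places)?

Ratios (sorted): A 14.82, B 14.47, E 11.70, G 8.74, D 6.79, C 3.77, F 0.62
take A (11 @ 163); take B (17 @ 246); take E (23 @ 269); take G (19 @ 166); take 24/38 of D → 162.95. Capacity used 94/94.
Total value = 1006.95

1006.95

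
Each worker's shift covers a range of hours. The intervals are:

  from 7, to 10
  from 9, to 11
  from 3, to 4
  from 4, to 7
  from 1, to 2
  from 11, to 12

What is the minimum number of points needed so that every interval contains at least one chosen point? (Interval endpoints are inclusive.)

4

Sorted: [1,2] [3,4] [4,7] [7,10] [9,11] [11,12]
{[1,2]} hit by 2; {[3,4],[4,7]} hit by 4; {[7,10],[9,11]} hit by 10; {[11,12]} hit by 12.
Points: 2, 4, 10, 12 (4 total).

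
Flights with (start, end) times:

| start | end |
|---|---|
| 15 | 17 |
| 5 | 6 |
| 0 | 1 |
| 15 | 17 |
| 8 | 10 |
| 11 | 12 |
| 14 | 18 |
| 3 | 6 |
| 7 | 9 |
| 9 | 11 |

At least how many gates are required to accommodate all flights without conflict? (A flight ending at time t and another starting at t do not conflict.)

3

The answer is the maximum number of intervals overlapping at any instant.
starts: [0, 3, 5, 7, 8, 9, 11, 14, 15, 15]
ends:   [1, 6, 6, 9, 10, 11, 12, 17, 17, 18]
s0→1 e1→0 s3→1 s5→2 e6→1 e6→0 s7→1 s8→2 e9→1 s9→2 e10→1 e11→0 s11→1 e12→0 s14→1 s15→2 s15→3  — peak 3.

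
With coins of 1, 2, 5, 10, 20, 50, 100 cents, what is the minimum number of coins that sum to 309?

6

309 = 3×100 + 1×5 + 2×2
Total coins = 3 + 1 + 2 = 6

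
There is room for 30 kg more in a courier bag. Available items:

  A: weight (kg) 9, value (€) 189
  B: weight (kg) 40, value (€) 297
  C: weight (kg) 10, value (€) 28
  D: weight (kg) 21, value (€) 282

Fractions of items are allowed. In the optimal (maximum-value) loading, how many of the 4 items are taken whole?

Ratios (sorted): A 21.00, D 13.43, B 7.42, C 2.80
take A (9 @ 189); take D (21 @ 282). Capacity used 30/30.
2 item(s) taken whole.

2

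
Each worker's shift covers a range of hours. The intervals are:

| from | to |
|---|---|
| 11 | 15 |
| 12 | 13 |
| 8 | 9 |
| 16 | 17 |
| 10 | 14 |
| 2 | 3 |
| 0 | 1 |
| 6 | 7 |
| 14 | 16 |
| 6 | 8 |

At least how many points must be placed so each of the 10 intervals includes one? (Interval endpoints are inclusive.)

6

Sort by right endpoint; whenever an interval is uncovered, place a point at its right end.
By right end: [0,1]  [2,3]  [6,7]  [6,8]  [8,9]  [12,13]  [10,14]  [11,15]  [14,16]  [16,17]
[0,1] uncovered → point at 1; [2,3] uncovered → point at 3; [6,7] uncovered → point at 7; [8,9] uncovered → point at 9; [12,13] uncovered → point at 13; [14,16] uncovered → point at 16.
Points: 1, 3, 7, 9, 13, 16 (6 total).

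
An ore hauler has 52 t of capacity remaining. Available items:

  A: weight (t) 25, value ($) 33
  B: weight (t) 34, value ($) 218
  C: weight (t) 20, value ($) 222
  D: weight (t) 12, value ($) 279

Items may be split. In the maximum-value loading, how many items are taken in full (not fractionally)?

Order: D (279/12=23.25) > C (222/20=11.10) > B (218/34=6.41) > A (33/25=1.32)
Fill: take D (12 @ 279) → take C (20 @ 222) → take 20/34 of B → 128.24; 52/52 used.
2 item(s) taken whole; one partial (take 20/34 of B).

2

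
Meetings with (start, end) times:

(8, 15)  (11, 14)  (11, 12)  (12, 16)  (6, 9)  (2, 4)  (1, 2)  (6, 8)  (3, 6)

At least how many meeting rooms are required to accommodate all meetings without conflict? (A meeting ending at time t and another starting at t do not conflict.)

Count concurrent intervals with a sweep; the peak is the room count.
Events (time:±→running): 1:+→1 2:-→0 2:+→1 3:+→2 4:-→1 6:-→0 6:+→1 6:+→2 8:-→1 8:+→2 9:-→1 11:+→2 11:+→3 … peak 3.

3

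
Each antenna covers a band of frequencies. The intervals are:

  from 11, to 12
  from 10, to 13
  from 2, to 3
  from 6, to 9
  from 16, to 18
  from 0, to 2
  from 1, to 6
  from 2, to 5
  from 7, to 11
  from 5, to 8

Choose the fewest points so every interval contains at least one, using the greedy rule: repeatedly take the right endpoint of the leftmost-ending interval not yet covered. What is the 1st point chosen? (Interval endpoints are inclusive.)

Sort by right endpoint; whenever an interval is uncovered, place a point at its right end.
Sorted: [0,2] [2,3] [2,5] [1,6] [5,8] [6,9] [7,11] [11,12] [10,13] [16,18]
{[0,2],[2,3],[2,5],[1,6]} hit by 2; {[5,8],[6,9],[7,11]} hit by 8; {[11,12],[10,13]} hit by 12; {[16,18]} hit by 18.
Points: 2, 8, 12, 18 (4 total).

2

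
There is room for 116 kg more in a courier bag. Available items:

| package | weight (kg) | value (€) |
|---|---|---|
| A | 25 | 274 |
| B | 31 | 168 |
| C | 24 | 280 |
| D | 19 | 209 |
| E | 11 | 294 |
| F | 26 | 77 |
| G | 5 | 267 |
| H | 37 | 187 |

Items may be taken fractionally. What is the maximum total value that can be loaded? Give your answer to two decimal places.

Order: G (267/5=53.40) > E (294/11=26.73) > C (280/24=11.67) > D (209/19=11.00) > A (274/25=10.96) > B (168/31=5.42) > H (187/37=5.05) > F (77/26=2.96)
Fill: take G (5 @ 267) → take E (11 @ 294) → take C (24 @ 280) → take D (19 @ 209) → take A (25 @ 274) → take B (31 @ 168) → take 1/37 of H → 5.05; 116/116 used.
Total value = 1497.05

1497.05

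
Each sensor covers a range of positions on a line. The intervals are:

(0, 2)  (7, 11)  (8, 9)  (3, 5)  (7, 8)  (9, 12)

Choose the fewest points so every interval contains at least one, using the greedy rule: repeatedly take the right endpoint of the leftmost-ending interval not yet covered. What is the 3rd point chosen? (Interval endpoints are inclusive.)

By right end: [0,2]  [3,5]  [7,8]  [8,9]  [7,11]  [9,12]
[0,2] uncovered → point at 2; [3,5] uncovered → point at 5; [7,8] uncovered → point at 8; [9,12] uncovered → point at 12.
Points: 2, 5, 8, 12 (4 total).

8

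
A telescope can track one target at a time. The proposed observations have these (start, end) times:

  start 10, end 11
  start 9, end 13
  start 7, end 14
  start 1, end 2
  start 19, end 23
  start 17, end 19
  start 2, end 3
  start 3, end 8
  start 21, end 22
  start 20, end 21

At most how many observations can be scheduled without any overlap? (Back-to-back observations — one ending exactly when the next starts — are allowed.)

By end time: (1,2), (2,3), (3,8), (10,11), (9,13), (7,14), (17,19), (20,21), (21,22), (19,23).
Pick (1,2); next start ≥ 2 → (2,3); next start ≥ 3 → (3,8); next start ≥ 8 → (10,11); next start ≥ 11 → (17,19); next start ≥ 19 → (20,21); next start ≥ 21 → (21,22).
Selected 7 observations.

7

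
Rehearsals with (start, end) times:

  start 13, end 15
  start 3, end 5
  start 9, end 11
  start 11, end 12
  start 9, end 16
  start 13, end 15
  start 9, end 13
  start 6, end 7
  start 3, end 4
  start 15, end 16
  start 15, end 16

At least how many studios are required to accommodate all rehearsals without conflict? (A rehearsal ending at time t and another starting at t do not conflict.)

Count concurrent intervals with a sweep; the peak is the room count.
starts: [3, 3, 6, 9, 9, 9, 11, 13, 13, 15, 15]
ends:   [4, 5, 7, 11, 12, 13, 15, 15, 16, 16, 16]
s3→1 s3→2 e4→1 e5→0 s6→1 e7→0 s9→1 s9→2 s9→3  — peak 3.

3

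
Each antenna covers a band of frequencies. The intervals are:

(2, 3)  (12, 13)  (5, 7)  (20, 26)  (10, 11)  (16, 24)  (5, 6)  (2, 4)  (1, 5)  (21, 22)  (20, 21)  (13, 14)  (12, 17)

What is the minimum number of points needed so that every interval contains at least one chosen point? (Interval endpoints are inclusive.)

5

Sort by right endpoint; whenever an interval is uncovered, place a point at its right end.
By right end: [2,3]  [2,4]  [1,5]  [5,6]  [5,7]  [10,11]  [12,13]  [13,14]  [12,17]  [20,21]  [21,22]  [16,24]  [20,26]
[2,3] uncovered → point at 3; [5,6] uncovered → point at 6; [10,11] uncovered → point at 11; [12,13] uncovered → point at 13; [20,21] uncovered → point at 21.
Points: 3, 6, 11, 13, 21 (5 total).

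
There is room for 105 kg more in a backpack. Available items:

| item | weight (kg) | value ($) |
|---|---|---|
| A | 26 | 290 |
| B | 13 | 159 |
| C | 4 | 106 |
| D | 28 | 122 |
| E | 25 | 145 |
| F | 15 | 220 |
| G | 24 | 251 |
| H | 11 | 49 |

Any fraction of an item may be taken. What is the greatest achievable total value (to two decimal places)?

1159.40

Greedy by value/weight ratio, highest first.
Order: C (106/4=26.50) > F (220/15=14.67) > B (159/13=12.23) > A (290/26=11.15) > G (251/24=10.46) > E (145/25=5.80) > H (49/11=4.45) > D (122/28=4.36)
Fill: take C (4 @ 106) → take F (15 @ 220) → take B (13 @ 159) → take A (26 @ 290) → take G (24 @ 251) → take 23/25 of E → 133.40; 105/105 used.
Total value = 1159.40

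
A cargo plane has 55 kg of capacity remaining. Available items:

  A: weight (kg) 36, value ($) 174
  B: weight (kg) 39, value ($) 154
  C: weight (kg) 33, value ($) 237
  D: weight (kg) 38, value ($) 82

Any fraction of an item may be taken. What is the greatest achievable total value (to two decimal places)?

343.33

Greedy by value/weight ratio, highest first.
Ratios (sorted): C 7.18, A 4.83, B 3.95, D 2.16
take C (33 @ 237); take 22/36 of A → 106.33. Capacity used 55/55.
Total value = 343.33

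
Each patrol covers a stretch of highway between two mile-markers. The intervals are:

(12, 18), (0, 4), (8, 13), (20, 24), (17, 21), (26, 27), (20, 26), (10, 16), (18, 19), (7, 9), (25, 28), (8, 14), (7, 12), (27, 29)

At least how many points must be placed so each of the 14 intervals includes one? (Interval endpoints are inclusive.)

Sorted: [0,4] [7,9] [7,12] [8,13] [8,14] [10,16] [12,18] [18,19] [17,21] [20,24] [20,26] [26,27] [25,28] [27,29]
{[0,4]} hit by 4; {[7,9],[7,12],[8,13],[8,14]} hit by 9; {[10,16],[12,18]} hit by 16; {[18,19],[17,21]} hit by 19; {[20,24],[20,26]} hit by 24; {[26,27],[25,28],[27,29]} hit by 27.
Points: 4, 9, 16, 19, 24, 27 (6 total).

6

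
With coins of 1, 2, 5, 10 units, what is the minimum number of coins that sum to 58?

8

58 = 5×10 + 1×5 + 1×2 + 1×1
Total coins = 5 + 1 + 1 + 1 = 8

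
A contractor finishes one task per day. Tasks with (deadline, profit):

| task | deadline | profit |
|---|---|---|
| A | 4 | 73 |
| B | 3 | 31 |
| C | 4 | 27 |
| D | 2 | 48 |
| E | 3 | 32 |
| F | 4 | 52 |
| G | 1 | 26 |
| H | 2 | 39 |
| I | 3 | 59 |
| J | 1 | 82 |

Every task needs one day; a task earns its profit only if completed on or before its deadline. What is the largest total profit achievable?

Sort by profit descending; place each in the latest free slot ≤ its deadline.
By profit: J(d1,82), A(d4,73), I(d3,59), F(d4,52), D(d2,48), H(d2,39), E(d3,32), B(d3,31), C(d4,27), G(d1,26)
J→slot 1; A→slot 4; I→slot 3; F→slot 2; D skipped; H skipped; E skipped; B skipped; C skipped; G skipped.
Profit = 82 + 52 + 59 + 73 = 266

266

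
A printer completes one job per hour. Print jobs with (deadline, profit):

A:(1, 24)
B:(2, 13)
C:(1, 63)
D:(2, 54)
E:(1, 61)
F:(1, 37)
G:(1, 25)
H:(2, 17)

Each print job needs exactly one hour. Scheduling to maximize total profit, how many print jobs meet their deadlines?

Sort by profit descending; place each in the latest free slot ≤ its deadline.
By profit: C(d1,63), E(d1,61), D(d2,54), F(d1,37), G(d1,25), A(d1,24), H(d2,17), B(d2,13)
C→slot 1; E skipped; D→slot 2; F skipped; G skipped; A skipped; H skipped; B skipped.
2 of 8 scheduled.

2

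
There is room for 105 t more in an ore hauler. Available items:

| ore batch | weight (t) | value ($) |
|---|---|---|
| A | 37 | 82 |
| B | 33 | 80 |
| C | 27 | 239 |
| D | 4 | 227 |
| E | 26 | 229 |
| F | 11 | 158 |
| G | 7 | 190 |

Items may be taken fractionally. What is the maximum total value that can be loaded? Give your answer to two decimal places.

1115.73

Order: D (227/4=56.75) > G (190/7=27.14) > F (158/11=14.36) > C (239/27=8.85) > E (229/26=8.81) > B (80/33=2.42) > A (82/37=2.22)
Fill: take D (4 @ 227) → take G (7 @ 190) → take F (11 @ 158) → take C (27 @ 239) → take E (26 @ 229) → take 30/33 of B → 72.73; 105/105 used.
Total value = 1115.73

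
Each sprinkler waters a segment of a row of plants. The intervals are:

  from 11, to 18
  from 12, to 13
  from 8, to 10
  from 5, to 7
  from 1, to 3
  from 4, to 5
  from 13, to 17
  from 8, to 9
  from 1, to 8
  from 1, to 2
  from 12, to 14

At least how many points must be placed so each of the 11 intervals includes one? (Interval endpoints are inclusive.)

Sort by right endpoint; whenever an interval is uncovered, place a point at its right end.
Sorted: [1,2] [1,3] [4,5] [5,7] [1,8] [8,9] [8,10] [12,13] [12,14] [13,17] [11,18]
{[1,2],[1,3]} hit by 2; {[4,5],[5,7],[1,8]} hit by 5; {[8,9],[8,10]} hit by 9; {[12,13],[12,14],[13,17],[11,18]} hit by 13.
Points: 2, 5, 9, 13 (4 total).

4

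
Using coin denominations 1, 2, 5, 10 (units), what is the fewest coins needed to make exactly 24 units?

Greedy: take as many of the largest coin as possible, then repeat with the remainder.
24 − 2×10→4 − 2×2→0
Total coins = 2 + 2 = 4

4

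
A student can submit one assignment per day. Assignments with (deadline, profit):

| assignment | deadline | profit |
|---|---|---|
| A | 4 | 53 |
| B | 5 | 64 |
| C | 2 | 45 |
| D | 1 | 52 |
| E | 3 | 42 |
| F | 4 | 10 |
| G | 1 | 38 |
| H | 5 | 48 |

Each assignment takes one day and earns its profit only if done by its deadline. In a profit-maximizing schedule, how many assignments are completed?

Sort by profit descending; place each in the latest free slot ≤ its deadline.
Profit order: B=64 A=53 D=52 H=48 C=45 E=42 G=38 F=10
Assign: B→slot 5, A→slot 4, D→slot 1, H→slot 3, C→slot 2, E skipped, G skipped, F skipped.
Slots: [1:D] [2:C] [3:H] [4:A] [5:B]
5 of 8 scheduled.

5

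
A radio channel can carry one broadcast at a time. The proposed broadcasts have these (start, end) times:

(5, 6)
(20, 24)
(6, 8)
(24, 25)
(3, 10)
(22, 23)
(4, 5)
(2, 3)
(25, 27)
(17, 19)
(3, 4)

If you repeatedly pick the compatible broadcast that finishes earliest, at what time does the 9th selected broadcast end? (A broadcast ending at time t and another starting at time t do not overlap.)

27

By end time: (2,3), (3,4), (4,5), (5,6), (6,8), (3,10), (17,19), (22,23), (20,24), (24,25), (25,27).
Pick (2,3); next start ≥ 3 → (3,4); next start ≥ 4 → (4,5); next start ≥ 5 → (5,6); next start ≥ 6 → (6,8); next start ≥ 8 → (17,19); next start ≥ 19 → (22,23); next start ≥ 23 → (24,25); next start ≥ 25 → (25,27).
Selected: (2,3) (3,4) (4,5) (5,6) (6,8) (17,19) (22,23) (24,25) (25,27)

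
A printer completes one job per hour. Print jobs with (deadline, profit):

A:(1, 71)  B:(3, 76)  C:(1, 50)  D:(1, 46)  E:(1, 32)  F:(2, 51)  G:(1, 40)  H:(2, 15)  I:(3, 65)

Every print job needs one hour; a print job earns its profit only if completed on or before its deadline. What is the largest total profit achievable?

Profit order: B=76 A=71 I=65 F=51 C=50 D=46 G=40 E=32 H=15
Assign: B→slot 3, A→slot 1, I→slot 2, F skipped, C skipped, D skipped, G skipped, E skipped, H skipped.
Slots: [1:A] [2:I] [3:B]
Profit = 71 + 65 + 76 = 212

212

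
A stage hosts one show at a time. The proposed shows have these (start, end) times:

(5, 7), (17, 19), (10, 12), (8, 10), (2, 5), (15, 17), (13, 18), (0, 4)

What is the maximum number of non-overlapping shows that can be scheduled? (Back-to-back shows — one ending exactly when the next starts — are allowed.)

6

Greedy by earliest finish: after sorting by end time, pick each interval compatible with the last pick.
By end time: (0,4), (2,5), (5,7), (8,10), (10,12), (15,17), (13,18), (17,19).
Pick (0,4); next start ≥ 4 → (5,7); next start ≥ 7 → (8,10); next start ≥ 10 → (10,12); next start ≥ 12 → (15,17); next start ≥ 17 → (17,19).
Selected 6 shows.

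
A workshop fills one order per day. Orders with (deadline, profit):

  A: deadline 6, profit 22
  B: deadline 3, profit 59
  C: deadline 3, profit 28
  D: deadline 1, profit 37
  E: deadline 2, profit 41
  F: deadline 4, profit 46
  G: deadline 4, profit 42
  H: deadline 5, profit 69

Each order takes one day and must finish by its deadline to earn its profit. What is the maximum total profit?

279

Profit order: H=69 B=59 F=46 G=42 E=41 D=37 C=28 A=22
Assign: H→slot 5, B→slot 3, F→slot 4, G→slot 2, E→slot 1, D skipped, C skipped, A→slot 6.
Slots: [1:E] [2:G] [3:B] [4:F] [5:H] [6:A]
Profit = 41 + 42 + 59 + 46 + 69 + 22 = 279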